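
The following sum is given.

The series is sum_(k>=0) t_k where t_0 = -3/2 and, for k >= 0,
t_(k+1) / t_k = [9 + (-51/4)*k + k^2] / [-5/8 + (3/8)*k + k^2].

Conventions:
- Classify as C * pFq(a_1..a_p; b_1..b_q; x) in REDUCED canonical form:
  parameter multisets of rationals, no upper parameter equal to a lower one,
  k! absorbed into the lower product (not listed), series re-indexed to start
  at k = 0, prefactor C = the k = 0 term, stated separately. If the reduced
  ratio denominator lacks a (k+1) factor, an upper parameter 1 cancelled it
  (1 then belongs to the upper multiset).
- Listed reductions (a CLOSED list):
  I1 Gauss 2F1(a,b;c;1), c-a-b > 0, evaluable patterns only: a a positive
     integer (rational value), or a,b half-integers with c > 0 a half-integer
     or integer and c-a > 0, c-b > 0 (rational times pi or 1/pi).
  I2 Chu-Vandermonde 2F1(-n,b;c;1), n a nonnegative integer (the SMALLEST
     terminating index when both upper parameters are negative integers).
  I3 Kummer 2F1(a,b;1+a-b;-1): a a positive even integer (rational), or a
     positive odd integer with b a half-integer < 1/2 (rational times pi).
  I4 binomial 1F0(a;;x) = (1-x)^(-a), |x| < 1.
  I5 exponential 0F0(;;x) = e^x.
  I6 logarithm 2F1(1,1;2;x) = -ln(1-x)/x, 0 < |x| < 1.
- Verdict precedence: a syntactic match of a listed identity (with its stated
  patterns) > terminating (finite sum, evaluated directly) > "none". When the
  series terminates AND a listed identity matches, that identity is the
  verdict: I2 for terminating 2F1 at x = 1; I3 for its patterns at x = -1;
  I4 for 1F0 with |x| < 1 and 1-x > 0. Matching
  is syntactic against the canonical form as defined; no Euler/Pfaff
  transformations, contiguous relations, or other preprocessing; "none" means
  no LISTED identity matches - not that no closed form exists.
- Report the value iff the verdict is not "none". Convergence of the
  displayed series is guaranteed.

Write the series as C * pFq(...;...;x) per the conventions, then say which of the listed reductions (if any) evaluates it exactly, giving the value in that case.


With C = -3/2: the canonical form is 2F1(-12, -3/4; -5/8; 1). Verdict: this is Chu-Vandermonde (I2) (terminating 2F1 at x = 1 with n = 12, b = -3/4, c = -5/8). Exact value: 654488289/141082570.

First insight: with t_0 = -3/2, the expanded ratio factors over Q; C = -3/2, roots give parameters.
Consecutive-term ratio: r(k) = 1 * (k-12) (k-3/4) / [(k-5/8) (k+1)] - rational; roots negated = parameters, x = 1, C = -3/2.


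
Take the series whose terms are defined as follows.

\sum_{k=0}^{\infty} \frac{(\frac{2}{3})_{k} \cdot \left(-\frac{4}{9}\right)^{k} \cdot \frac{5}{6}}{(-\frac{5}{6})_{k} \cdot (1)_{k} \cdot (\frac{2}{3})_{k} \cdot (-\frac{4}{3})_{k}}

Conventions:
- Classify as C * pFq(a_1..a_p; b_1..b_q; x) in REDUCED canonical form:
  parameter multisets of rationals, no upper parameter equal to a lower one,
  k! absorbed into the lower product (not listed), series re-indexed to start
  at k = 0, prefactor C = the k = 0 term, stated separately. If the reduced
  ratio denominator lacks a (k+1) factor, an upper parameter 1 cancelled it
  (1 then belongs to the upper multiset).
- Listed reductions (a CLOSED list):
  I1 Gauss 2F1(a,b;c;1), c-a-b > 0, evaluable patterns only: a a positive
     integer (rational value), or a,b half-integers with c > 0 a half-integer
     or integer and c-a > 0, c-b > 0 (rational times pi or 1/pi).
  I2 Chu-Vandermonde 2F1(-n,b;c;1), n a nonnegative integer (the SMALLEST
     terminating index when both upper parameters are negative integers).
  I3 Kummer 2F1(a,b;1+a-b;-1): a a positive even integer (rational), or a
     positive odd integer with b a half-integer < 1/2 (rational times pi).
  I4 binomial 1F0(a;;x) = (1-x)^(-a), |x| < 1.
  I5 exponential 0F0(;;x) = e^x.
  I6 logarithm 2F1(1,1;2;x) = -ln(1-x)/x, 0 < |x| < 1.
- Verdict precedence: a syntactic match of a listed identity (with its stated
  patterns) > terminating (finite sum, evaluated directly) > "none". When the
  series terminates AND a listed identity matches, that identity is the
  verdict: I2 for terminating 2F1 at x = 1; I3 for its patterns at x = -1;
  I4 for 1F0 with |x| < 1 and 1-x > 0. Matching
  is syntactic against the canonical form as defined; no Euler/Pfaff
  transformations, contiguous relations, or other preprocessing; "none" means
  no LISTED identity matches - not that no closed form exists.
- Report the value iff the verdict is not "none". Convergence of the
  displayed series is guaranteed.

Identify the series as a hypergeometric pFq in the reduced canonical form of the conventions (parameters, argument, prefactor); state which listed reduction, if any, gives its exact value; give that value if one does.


Key step: x = -\frac{4}{9} and (1)_k (prefactor 5/6) is k! itself.
Ratio: r(k) = -\frac{4}{9} * 1 / [(k-\frac{4}{3}) (k-\frac{5}{6}) (k+1)] - rational in k, leading ratio -\frac{4}{9}; with t_0 = \frac{5}{6}, classification follows.

At argument -\frac{4}{9}: a 0F2 with upper {-}, lower {-\frac{4}{3}, -\frac{5}{6}}, scaled by C = \frac{5}{6}. Verdict: no listed reduction: x = -\frac{4}{9} and upper {-} fail every I1-I6 pattern.


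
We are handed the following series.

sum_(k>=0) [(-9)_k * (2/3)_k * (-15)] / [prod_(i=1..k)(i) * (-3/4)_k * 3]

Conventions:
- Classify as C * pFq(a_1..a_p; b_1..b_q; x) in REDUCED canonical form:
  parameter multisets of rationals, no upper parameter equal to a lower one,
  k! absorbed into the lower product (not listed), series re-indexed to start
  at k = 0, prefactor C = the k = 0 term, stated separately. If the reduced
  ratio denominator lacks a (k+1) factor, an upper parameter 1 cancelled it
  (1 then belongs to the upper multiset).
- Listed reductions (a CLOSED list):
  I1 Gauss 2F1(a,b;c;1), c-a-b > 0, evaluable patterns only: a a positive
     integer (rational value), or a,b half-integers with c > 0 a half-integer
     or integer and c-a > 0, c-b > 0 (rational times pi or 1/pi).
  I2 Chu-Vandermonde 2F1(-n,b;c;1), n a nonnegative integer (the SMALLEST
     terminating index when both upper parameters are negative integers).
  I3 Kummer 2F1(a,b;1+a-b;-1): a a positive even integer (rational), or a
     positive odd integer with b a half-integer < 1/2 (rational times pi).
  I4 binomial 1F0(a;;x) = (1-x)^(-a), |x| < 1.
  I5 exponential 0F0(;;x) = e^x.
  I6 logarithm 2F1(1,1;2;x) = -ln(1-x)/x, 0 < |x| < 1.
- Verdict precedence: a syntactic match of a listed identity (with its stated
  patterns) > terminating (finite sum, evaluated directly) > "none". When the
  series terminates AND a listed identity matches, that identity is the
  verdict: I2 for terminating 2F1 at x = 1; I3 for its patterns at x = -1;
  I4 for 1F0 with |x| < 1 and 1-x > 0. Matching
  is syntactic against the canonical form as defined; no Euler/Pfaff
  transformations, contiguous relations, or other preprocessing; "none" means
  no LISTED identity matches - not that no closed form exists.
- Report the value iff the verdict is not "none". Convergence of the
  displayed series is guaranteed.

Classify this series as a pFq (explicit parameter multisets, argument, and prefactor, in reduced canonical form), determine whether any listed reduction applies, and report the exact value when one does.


With C = -5: the canonical form is 2F1(-9, 2/3; -3/4; 1). Verdict (x = 1): Vandermonde's identity (I2) applies (terminating 2F1 at x = 1 with n = 9, b = 2/3, c = -3/4). Hence: 1474613921/601059771.

Structural cue: from the first term -5: the product of the first k integers (C = -5) is k!.
Step ratio: r(k) = 1 * (k-9) (k+2/3) / [(k-3/4) (k+1)] - rational in k, leading ratio 1; with t_0 = -5, classification follows.


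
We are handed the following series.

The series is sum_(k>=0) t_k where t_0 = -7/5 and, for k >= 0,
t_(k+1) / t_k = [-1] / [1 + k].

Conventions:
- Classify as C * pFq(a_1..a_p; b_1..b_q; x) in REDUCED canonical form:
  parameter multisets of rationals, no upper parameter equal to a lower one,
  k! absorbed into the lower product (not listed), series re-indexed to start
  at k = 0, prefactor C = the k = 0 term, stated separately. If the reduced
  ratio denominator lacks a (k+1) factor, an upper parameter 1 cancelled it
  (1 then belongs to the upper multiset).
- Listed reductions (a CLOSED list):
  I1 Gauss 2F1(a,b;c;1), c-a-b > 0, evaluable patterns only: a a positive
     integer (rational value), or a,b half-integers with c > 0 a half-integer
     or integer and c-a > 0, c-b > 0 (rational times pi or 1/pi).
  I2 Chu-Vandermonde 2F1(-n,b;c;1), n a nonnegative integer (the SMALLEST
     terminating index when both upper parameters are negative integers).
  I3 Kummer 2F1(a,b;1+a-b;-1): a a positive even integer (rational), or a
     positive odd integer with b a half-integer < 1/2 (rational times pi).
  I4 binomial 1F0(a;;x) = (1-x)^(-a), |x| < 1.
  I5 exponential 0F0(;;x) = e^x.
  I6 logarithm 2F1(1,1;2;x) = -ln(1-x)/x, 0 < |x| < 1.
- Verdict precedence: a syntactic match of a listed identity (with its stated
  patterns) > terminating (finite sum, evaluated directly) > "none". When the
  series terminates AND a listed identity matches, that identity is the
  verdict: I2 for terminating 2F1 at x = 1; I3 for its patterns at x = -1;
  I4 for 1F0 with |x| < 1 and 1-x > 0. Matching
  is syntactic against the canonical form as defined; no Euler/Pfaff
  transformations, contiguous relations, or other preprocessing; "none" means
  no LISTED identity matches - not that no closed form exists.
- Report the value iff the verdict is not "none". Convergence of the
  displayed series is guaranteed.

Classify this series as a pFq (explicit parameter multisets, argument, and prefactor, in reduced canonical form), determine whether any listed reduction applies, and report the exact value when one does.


x = -1 here; the reduced form reads 0F0, upper {-}, lower {-}, C = -7/5. Verdict at x = -1: the exponential series (I5) matches (the 0F0 exponential series at x = -1). Value: (-7/5) * e^(-1).

Key observation: from the first term -7/5: the expanded ratio factors over Q; C = -7/5, x = -1, roots give parameters.
Ratio: r(k) = (-1) * 1 / [(k+1)] - poly over poly, x = (-1) from leading terms; C = -7/5 at k = 0.


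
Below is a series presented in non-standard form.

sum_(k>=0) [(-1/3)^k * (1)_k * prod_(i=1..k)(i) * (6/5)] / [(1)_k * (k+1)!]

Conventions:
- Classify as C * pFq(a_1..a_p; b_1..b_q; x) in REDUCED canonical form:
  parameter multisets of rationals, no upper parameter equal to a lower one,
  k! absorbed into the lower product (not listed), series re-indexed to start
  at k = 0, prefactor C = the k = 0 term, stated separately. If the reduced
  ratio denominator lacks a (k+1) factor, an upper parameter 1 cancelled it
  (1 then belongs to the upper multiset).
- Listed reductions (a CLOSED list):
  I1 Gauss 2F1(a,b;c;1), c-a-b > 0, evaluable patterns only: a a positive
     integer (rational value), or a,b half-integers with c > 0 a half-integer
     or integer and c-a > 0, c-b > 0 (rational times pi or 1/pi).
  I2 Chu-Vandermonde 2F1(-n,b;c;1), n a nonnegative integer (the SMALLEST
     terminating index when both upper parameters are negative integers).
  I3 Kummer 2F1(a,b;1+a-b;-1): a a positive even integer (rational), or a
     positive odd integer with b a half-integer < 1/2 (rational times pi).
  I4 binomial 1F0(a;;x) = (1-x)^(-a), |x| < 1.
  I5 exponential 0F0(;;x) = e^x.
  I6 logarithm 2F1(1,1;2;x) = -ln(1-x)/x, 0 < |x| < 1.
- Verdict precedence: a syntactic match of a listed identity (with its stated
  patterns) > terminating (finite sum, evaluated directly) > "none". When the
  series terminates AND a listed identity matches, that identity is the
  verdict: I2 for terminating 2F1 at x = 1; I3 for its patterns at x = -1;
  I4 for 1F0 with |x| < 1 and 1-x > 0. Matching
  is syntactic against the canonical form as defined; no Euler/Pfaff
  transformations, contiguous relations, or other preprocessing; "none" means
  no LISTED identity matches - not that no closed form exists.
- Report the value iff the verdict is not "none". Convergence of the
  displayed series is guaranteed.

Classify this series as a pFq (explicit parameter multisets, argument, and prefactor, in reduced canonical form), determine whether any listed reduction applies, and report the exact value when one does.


Reduced: x = -1/3, 2F1, upper = {1, 1}, lower = {2}, C = 6/5. Verdict: this is logarithm (I6) (the logarithm: parameters (1,1;2), x = -1/3). Exact value: (18/5) * ln(4/3).

The tell: t_0 being 6/5, (1)_k (C = 6/5) is k! itself.
Adjacent-term ratio: r(k) = (-1/3) * (k+1) (k+1) / [(k+2) (k+1)] - rational in k, leading ratio (-1/3); with t_0 = 6/5, classification follows.


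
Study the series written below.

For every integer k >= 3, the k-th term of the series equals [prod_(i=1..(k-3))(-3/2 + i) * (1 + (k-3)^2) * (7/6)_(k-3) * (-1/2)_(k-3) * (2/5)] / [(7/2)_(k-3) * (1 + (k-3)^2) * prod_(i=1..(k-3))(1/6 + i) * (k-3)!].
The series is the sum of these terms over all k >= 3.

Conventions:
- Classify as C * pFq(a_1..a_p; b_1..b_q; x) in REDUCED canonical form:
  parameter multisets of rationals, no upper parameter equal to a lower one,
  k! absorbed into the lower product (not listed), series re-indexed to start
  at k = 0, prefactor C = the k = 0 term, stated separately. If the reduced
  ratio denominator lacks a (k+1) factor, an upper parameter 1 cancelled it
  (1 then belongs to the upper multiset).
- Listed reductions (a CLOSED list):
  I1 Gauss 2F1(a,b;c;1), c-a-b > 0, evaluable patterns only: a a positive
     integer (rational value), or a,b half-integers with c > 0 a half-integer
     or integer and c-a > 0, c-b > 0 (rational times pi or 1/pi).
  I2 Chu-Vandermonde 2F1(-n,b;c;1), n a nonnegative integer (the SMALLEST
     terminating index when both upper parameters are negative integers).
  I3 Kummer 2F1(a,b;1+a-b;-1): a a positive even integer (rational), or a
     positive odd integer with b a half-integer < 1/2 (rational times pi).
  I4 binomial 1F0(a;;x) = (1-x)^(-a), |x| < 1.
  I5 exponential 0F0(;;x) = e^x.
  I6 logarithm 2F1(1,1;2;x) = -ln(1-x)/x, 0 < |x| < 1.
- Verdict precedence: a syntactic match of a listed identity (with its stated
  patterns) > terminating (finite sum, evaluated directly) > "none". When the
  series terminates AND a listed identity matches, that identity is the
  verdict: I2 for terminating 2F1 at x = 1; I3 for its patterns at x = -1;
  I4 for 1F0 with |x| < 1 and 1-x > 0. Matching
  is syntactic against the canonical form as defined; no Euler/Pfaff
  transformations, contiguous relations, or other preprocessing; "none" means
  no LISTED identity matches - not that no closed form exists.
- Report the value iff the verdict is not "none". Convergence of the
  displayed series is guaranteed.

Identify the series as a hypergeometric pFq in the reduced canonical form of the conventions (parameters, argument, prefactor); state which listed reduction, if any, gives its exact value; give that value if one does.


First insight: t_0 = 2/5 here, and the lower running product (C = 2/5, x = 1) is a rising factorial.
Ratio: r(k) = 1 * (k-1/2) (k-1/2) / [(k+7/2) (k+1)] - rational; roots negated = parameters, x = 1, C = 2/5.

Reduced: x = 1, 2F1, upper = {-1/2, -1/2}, lower = {7/2}, C = 2/5. Verdict: Gauss's theorem I1 (half-integer case) applies (x = 1; upper {-1/2, -1/2} half-integers, c = 7/2 in the evaluable pattern). Exact value: (35/256) * pi.


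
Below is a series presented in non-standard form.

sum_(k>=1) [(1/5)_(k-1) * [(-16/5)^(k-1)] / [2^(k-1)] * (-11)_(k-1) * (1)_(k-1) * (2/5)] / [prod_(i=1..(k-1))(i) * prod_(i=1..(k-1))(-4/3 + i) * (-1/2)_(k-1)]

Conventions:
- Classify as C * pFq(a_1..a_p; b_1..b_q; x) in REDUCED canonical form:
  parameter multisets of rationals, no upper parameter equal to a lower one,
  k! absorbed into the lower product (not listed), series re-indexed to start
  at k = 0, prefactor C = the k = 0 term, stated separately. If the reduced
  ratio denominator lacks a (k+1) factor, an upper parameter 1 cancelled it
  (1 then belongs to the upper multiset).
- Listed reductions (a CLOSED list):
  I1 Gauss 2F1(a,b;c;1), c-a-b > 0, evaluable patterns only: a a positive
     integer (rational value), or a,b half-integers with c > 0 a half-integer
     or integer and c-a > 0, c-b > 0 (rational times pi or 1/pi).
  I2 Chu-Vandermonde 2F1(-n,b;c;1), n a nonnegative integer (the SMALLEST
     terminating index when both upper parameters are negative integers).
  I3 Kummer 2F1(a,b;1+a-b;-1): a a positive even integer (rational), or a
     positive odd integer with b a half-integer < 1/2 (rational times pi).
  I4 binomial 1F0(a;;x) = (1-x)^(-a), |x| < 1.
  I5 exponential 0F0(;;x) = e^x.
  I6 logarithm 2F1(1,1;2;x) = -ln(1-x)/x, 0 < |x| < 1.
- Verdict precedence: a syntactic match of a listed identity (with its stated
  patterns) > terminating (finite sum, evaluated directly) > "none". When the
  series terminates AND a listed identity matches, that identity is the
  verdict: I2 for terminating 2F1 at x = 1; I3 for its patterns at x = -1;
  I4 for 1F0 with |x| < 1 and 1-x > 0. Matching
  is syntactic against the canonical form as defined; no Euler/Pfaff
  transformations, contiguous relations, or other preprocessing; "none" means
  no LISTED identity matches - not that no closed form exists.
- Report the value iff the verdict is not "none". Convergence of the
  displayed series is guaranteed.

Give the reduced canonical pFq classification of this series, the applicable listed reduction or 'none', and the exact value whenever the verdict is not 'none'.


At argument -8/5: a 3F2 with upper {-11, 1/5, 1}, lower {-1/2, -1/3}, scaled by C = 2/5. Verdict: terminating - upper -11 stops the sum at k = 11; the 12 terms are added exactly. Its exact value is 30648254804068243182843361751354/14189619123935699462890625.

Key step: t_0 = 2/5 here, and the lower running product (C = 2/5) is a rising factorial.
Consecutive-term ratio: r(k) = (-8/5) * (k-11) (k+1/5) (k+1) / [(k-1/2) (k-1/3) (k+1)] - poly over poly, x = (-8/5) from leading terms; C = 2/5 at k = 0.


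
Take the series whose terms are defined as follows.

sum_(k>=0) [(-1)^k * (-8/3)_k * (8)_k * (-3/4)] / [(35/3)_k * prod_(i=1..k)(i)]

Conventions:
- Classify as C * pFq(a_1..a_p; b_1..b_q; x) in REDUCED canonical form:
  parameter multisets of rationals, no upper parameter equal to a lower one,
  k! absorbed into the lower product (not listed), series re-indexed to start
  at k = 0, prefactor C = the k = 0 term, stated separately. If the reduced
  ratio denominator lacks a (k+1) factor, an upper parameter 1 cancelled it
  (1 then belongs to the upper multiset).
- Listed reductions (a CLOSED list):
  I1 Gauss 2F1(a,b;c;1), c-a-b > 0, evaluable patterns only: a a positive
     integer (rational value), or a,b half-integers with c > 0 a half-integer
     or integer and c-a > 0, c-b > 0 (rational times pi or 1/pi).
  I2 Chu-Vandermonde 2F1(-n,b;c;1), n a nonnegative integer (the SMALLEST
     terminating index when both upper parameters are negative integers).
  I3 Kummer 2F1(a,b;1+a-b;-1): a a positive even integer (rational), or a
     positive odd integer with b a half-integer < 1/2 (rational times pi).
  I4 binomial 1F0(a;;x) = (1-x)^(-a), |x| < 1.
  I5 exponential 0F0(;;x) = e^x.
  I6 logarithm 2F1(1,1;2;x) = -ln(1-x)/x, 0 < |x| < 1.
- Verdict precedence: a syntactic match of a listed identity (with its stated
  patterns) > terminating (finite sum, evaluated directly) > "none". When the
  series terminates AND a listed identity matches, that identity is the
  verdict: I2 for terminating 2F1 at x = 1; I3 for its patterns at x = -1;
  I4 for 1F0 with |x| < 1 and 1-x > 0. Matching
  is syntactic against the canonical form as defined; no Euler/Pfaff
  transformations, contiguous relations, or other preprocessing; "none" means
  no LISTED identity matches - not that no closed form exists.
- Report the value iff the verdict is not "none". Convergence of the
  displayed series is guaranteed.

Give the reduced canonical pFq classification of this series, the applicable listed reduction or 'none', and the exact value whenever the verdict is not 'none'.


At argument -1: a 2F1 with upper {-8/3, 8}, lower {35/3}, scaled by C = -3/4. Verdict at x = -1: the Kummer evaluation I3 matches (x = -1; c = 35/3 equals 1+a-b for upper {-8/3, 8}: listed pattern). Its exact value is -8671/2835.

Structural cue: t_0 being -3/4, the product of the first k integers (C = -3/4, x = -1) is k!.
Consecutive-term ratio: r(k) = (-1) * (k-8/3) (k+8) / [(k+35/3) (k+1)] - poly over poly, x = (-1) from leading terms; C = -3/4 at k = 0.


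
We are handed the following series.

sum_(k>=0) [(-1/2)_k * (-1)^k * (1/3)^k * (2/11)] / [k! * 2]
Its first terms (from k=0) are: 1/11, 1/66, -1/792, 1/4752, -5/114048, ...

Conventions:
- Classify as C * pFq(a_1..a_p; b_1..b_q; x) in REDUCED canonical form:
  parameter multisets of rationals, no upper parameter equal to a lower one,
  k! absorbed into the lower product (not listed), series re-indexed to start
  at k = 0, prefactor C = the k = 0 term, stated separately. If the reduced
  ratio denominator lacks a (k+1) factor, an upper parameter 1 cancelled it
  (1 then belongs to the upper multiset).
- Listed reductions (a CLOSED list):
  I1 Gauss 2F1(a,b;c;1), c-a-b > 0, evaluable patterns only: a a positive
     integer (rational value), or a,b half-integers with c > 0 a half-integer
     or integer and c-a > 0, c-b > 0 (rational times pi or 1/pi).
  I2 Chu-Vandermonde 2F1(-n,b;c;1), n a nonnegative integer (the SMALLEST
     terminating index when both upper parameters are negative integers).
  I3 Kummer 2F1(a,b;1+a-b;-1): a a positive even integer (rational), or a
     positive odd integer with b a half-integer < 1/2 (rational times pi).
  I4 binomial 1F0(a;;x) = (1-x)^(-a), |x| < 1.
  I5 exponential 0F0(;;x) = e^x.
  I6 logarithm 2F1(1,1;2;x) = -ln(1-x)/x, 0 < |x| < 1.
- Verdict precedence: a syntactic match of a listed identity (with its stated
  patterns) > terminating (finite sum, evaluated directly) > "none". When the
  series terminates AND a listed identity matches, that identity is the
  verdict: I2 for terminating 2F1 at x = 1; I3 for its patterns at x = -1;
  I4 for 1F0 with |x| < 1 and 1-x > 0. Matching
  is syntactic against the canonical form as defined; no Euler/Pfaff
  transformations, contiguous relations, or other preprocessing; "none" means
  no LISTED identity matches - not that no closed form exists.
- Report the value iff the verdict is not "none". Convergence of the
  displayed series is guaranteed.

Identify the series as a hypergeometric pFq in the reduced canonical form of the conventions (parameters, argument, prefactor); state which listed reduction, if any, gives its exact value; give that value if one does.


The series (x = -1/3) is 1F0: upper {-1/2}, lower {-}, prefactor 1/11. Verdict (x = -1/3): the I4 binomial reduction applies (the 1F0 binomial series: exponent 1/2, x = -1/3). Sum: (1/11) * (4/3)^(1/2).

Key observation: x = (-1/3) and the (-1)^k factor (C = 1/11, x = -1/3) folds into the argument's sign.
Term ratio: r(k) = (-1/3) * (k-1/2) / [(k+1)] ; factor over Q: parameters, x = (-1/3), and C = 1/11.


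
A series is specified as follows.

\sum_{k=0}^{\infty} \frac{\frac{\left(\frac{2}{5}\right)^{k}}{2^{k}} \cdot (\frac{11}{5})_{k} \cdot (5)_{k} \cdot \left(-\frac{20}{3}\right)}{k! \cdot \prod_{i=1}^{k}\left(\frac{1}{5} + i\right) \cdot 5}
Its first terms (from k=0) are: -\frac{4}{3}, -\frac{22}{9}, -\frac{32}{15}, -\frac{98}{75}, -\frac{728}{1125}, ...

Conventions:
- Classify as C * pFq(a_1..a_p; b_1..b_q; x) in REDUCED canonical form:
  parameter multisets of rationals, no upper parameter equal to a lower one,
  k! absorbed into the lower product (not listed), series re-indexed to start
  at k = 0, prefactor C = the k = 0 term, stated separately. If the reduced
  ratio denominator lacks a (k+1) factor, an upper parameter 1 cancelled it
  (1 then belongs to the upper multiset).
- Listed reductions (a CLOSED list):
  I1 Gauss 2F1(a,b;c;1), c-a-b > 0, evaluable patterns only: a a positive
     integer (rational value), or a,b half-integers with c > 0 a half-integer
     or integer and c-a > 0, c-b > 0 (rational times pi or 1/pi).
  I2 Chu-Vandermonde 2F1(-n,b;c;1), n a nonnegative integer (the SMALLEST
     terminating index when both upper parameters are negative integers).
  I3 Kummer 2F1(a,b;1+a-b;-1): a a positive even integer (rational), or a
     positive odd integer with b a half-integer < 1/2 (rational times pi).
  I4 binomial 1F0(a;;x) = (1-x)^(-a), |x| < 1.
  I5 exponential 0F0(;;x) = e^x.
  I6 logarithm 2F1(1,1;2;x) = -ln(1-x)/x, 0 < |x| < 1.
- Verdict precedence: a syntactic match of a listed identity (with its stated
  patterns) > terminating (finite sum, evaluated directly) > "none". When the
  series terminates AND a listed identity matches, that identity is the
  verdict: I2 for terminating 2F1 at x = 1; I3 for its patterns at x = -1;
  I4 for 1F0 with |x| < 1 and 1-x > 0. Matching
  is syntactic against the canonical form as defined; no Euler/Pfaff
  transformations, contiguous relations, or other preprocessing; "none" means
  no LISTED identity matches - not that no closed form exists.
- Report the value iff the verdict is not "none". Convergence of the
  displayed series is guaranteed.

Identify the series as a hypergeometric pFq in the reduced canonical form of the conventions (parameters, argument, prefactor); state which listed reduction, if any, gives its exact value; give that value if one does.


Structural cue: t_0 = -\frac{4}{3} here, and the two k-th powers (prefactor -4/3) combine into one argument.
Consecutive-term ratio: r(k) = \frac{1}{5} * (k+\frac{11}{5}) (k+5) / [(k+\frac{6}{5}) (k+1)] - poly over poly, x = \frac{1}{5} from leading terms; C = -\frac{4}{3} at k = 0.

This is -\frac{4}{3} * 2F1(\frac{11}{5}, 5; \frac{6}{5}; \frac{1}{5}) in reduced canonical form. Verdict: none. No listed pattern accepts 2F1(\frac{11}{5}, 5; \frac{6}{5}; \frac{1}{5}).


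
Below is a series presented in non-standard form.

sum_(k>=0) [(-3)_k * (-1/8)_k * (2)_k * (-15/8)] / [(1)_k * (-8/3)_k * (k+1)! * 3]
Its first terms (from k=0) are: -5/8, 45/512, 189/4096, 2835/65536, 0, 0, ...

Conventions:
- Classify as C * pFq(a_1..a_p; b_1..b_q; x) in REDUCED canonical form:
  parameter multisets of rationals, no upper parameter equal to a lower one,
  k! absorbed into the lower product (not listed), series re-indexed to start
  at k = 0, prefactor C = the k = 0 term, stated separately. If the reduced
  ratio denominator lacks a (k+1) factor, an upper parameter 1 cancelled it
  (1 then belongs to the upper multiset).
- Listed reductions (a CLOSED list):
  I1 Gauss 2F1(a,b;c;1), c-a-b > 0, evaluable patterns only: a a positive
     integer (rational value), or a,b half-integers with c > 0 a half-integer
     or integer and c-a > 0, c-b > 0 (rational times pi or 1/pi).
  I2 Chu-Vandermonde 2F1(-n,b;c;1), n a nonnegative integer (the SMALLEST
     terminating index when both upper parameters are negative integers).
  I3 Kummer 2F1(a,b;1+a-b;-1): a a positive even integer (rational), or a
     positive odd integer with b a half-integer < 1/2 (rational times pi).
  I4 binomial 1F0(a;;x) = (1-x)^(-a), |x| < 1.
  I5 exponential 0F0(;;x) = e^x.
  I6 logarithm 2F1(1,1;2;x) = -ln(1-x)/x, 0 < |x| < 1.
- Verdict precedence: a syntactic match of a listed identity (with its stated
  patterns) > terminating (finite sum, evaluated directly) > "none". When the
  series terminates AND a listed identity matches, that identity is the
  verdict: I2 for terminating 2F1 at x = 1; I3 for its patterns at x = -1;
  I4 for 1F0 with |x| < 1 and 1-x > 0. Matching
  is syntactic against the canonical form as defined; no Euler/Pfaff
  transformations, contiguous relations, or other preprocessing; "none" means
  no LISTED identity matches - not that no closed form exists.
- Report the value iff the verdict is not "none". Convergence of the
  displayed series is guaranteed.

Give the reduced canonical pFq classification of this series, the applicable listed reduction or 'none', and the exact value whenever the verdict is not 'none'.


x = 1 here; the reduced form reads 2F1, upper {-3, -1/8}, lower {-8/3}, C = -5/8. Verdict: Chu-Vandermonde (I2) applies (terminating 2F1 at x = 1 with n = 3, b = -1/8, c = -8/3). Sum: -29341/65536.

Key observation: x = 1 and (1)_k (C = -5/8) is k! itself.
Ratio: r(k) = 1 * (k-3) (k-1/8) / [(k-8/3) (k+1)] - rational in k. x = 1; t_0 = -5/8; negate the roots.


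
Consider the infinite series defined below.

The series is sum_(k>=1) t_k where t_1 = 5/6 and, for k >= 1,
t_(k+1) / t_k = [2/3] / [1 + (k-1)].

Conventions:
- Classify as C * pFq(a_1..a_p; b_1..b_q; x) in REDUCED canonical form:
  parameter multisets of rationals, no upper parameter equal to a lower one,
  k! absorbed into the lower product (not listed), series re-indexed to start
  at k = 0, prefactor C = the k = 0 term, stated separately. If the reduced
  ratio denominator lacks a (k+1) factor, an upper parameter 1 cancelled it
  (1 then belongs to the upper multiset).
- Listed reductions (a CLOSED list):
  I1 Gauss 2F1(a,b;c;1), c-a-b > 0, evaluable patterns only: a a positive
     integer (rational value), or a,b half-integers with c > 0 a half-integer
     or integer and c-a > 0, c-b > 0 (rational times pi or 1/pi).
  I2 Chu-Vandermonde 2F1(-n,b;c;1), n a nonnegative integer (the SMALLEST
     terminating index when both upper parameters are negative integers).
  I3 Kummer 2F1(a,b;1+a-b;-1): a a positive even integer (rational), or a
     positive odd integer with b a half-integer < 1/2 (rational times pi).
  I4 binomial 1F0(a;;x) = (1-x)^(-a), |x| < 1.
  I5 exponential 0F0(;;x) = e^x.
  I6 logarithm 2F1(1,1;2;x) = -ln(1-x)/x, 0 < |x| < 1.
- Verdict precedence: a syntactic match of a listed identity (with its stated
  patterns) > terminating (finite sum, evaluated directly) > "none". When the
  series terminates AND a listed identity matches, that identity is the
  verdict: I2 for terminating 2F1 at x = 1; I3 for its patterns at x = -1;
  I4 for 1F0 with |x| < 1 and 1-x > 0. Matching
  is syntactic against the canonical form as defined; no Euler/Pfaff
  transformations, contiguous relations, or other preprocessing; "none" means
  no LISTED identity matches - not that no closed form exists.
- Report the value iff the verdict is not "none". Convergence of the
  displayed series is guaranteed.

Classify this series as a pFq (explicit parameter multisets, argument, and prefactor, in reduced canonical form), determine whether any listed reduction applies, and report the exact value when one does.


Canonical form: C = 5/6 times 0F0 with upper {-}, lower {-}, x = 2/3. Verdict: exponential (I5) fires (the 0F0 exponential series at x = 2/3). Value: (5/6) * e^(2/3).

Key observation: t_0 being 5/6, factor the ratio over Q (prefactor 5/6): negated roots = parameters.
Adjacent-term ratio: r(k) = (2/3) * 1 / [(k+1)] ; factor over Q: parameters, x = (2/3), and C = 5/6.


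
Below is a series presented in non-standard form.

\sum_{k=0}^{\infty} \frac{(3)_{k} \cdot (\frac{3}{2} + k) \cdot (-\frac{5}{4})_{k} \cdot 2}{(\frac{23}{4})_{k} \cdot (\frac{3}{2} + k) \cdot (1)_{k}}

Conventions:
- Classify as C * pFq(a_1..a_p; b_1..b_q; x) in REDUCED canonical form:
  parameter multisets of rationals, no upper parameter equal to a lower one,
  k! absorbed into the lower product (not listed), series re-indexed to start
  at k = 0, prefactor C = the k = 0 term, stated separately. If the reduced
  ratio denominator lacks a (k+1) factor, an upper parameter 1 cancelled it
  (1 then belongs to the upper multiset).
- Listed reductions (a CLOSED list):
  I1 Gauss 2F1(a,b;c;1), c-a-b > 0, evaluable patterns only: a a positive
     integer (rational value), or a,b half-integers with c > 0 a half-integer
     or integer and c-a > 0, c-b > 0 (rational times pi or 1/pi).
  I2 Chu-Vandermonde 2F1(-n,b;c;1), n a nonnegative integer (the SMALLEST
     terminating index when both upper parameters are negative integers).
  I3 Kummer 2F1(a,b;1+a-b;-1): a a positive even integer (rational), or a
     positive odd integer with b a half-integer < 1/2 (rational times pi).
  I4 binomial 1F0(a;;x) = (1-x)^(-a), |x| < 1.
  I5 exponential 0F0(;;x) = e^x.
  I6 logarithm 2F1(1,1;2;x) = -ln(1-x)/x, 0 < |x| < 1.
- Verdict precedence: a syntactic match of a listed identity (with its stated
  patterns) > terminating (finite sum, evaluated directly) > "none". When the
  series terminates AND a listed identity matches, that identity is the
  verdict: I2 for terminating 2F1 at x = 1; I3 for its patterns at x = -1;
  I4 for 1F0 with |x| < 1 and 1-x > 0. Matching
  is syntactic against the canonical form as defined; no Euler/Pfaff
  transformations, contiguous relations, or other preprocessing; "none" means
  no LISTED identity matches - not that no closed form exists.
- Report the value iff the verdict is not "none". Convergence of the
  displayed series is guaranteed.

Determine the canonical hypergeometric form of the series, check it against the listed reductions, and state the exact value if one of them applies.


Prefactor 2, argument 1: 2F1 with upper {-\frac{5}{4}, 3} over lower {\frac{23}{4}}. Verdict: the Gauss summation I1 matches (x = 1: the Gamma ratio telescopes since c-a-b = 4 > 0 and a = 3 in Z>0). Sum: \frac{209}{256}.

Key step: t_0 being 2, k + 3/2 divides numerator and denominator alike; C = 2 after cancelling.
Consecutive-term ratio: r(k) = 1 * (k-\frac{5}{4}) (k+3) / [(k+\frac{23}{4}) (k+1)] ; factor over Q: parameters, x = 1, and C = 2.


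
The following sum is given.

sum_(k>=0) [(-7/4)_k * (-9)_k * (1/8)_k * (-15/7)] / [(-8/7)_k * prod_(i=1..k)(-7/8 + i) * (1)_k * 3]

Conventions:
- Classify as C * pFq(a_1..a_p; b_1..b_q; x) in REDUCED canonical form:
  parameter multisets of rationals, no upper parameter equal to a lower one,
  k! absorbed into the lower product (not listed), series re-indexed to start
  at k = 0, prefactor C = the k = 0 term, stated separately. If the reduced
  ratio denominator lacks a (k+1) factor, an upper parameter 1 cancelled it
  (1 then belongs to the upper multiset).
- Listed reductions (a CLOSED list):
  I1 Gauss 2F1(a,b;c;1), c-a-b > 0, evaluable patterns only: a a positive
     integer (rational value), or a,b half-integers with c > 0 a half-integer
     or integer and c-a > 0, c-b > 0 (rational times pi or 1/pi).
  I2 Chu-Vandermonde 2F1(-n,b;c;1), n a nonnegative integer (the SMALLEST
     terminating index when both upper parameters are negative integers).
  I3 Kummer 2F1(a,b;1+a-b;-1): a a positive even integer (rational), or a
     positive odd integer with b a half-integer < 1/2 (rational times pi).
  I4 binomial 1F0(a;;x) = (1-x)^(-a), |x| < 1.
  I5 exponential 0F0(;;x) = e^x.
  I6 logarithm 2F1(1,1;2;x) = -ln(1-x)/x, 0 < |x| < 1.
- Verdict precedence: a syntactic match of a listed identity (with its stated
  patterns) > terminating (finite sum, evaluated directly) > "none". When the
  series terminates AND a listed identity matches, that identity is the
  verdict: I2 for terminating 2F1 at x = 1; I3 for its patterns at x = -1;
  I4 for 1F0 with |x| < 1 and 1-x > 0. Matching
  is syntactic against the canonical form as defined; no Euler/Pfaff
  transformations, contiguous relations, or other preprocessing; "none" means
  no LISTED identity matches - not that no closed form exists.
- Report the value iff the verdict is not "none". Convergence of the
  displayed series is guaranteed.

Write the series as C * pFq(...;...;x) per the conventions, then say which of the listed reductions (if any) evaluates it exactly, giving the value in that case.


Key observation: t_0 being -5/7, the lower running product (C = -5/7, x = 1) is a rising factorial.
Ratio: r(k) = 1 * (k-9) (k-7/4) / [(k-8/7) (k+1)] - rational; roots negated = parameters, x = 1, C = -5/7.

With C = -5/7: the canonical form is 2F1(-9, -7/4; -8/7; 1). Verdict at x = 1: Chu-Vandermonde (I2) matches (terminating 2F1 at x = 1 with n = 9, b = -7/4, c = -8/7). Sum: -787824469929025/6009196118016.


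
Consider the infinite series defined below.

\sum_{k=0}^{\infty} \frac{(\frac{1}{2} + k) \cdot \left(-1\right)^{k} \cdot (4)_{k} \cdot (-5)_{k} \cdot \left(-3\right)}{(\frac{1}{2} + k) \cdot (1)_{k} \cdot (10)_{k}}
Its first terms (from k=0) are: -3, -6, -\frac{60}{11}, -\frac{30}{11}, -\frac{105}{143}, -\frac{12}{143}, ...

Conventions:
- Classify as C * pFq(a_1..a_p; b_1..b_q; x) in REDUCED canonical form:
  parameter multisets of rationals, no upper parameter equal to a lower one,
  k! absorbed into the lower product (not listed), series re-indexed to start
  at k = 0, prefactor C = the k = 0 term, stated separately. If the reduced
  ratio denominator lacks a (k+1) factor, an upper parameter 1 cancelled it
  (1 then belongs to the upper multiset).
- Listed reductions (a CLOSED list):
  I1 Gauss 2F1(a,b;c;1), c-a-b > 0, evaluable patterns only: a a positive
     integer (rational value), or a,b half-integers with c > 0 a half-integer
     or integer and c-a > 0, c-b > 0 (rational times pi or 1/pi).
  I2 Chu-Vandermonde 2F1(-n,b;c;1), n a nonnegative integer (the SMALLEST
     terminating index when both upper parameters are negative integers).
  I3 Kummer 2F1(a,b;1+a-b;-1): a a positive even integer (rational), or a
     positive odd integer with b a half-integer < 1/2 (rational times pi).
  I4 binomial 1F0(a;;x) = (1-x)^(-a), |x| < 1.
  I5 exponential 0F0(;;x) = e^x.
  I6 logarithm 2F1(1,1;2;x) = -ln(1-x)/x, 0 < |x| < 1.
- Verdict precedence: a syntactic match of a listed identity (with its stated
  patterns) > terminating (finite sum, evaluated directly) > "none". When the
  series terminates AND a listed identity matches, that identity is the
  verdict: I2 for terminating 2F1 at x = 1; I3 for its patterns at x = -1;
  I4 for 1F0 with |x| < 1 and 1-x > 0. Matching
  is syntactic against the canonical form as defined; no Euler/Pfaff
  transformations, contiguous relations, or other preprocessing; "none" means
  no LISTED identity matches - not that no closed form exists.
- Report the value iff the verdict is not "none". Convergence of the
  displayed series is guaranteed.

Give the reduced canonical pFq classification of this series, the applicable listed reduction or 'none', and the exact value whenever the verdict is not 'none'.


Structural cue: from the first term -3: striking the common factor k + 1/2 reduces the term (C = -3).
Step ratio: r(k) = -1 * (k-5) (k+4) / [(k+10) (k+1)] ; factor over Q: parameters, x = -1, and C = -3.

The series (x = -1) is 2F1: upper {-5, 4}, lower {10}, prefactor -3. Verdict: the Kummer evaluation I3 matches (x = -1; c = 10 equals 1+a-b for upper {-5, 4}: listed pattern). Its exact value is -18.


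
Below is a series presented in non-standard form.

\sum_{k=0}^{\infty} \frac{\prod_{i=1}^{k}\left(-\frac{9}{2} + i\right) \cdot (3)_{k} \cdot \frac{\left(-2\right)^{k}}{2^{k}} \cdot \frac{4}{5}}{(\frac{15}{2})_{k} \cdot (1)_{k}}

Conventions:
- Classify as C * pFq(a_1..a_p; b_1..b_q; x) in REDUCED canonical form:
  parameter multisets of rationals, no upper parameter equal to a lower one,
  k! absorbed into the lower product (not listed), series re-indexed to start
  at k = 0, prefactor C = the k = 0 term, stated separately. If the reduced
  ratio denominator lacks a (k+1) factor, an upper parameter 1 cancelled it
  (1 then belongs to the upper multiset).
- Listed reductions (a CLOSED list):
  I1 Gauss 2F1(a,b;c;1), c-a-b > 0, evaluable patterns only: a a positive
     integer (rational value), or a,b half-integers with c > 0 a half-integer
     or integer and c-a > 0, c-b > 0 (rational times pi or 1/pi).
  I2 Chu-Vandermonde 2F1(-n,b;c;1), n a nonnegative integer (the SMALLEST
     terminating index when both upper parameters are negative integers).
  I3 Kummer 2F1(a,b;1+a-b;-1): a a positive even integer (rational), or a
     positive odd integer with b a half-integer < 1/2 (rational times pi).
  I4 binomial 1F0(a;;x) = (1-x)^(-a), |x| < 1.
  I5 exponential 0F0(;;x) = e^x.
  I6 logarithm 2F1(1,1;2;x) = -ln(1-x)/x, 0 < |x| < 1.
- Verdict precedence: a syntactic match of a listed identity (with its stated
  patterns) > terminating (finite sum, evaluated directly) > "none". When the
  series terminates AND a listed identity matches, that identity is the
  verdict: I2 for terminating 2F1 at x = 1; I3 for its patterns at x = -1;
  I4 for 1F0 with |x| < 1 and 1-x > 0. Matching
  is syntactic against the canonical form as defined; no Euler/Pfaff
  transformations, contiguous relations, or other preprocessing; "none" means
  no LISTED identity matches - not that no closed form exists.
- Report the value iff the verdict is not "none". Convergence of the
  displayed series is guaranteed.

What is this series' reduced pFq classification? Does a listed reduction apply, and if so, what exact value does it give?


Prefactor \frac{4}{5}, argument -1: 2F1 with upper {-\frac{7}{2}, 3} over lower {\frac{15}{2}}. Verdict at x = -1: Kummer (I3) matches (x = -1; c = \frac{15}{2} equals 1+a-b for upper {-\frac{7}{2}, 3}: listed pattern). Its exact value is \frac{9009}{10240} \cdot \pi.

First insight: t_0 being \frac{4}{5}, the running product (C = 4/5) telescopes to a rising factorial.
Adjacent-term ratio: r(k) = -1 * (k-\frac{7}{2}) (k+3) / [(k+\frac{15}{2}) (k+1)] - poly over poly, x = -1 from leading terms; C = \frac{4}{5} at k = 0.
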